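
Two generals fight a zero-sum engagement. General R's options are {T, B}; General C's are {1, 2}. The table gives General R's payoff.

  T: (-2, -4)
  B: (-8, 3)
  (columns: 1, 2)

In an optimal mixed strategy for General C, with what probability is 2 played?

Row minima: T → -4, B → -8; maximin = -4.
Column maxima: 1 → -2, 2 → 3; minimax = -2.
-4 ≠ -2, so there is no saddle point; optimal play is mixed.
Let General R play T with probability p. Expected payoff against 1: (-2)p + (-8)(1−p) = 6p − 8; against 2: (-4)p + 3(1−p) = −7p + 3.
Setting these equal: 6p − 8 = −7p + 3 ⇒ 13p = 11 ⇒ p = 11/13, and the value is (6)·(11/13) − 8 = -38/13.
For General C: with q = P(1), equating T's and B's payoffs gives 2q − 4 = −11q + 3 ⇒ q = 7/13.

6/13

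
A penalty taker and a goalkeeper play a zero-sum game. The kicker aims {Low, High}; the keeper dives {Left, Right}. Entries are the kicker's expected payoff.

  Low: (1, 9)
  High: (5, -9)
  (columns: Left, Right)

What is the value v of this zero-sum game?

Row minima: Low → 1, High → -9; maximin = 1.
Column maxima: Left → 5, Right → 9; minimax = 5.
1 ≠ 5, so there is no saddle point; optimal play is mixed.
Let the kicker play Low with probability p. Expected payoff against Left: 1p + 5(1−p) = −4p + 5; against Right: 9p + (-9)(1−p) = 18p − 9.
Setting these equal: −4p + 5 = 18p − 9 ⇒ −22p = -14 ⇒ p = 7/11, and the value is (-4)·(7/11) + 5 = 27/11.
For the keeper: with q = P(Left), equating Low's and High's payoffs gives −8q + 9 = 14q − 9 ⇒ q = 9/11.

27/11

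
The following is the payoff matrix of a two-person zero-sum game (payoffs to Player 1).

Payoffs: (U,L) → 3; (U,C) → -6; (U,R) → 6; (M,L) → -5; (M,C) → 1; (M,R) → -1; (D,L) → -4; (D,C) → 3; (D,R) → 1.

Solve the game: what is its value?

Row minima: U → -6, M → -5, D → -4; maximin = -4.
Column maxima: L → 3, C → 3, R → 6; minimax = 3.
-4 ≠ 3, so there is no saddle point; optimal play is mixed.
M is strictly dominated by D, so Player 1 never plays it.
R is strictly dominated by L (it gives Player 1 strictly more in every row), so Player 2 never plays it.
On the remaining 2×2 (U, D vs L, C):
Let Player 1 play U with probability p. Expected payoff against L: 3p + (-4)(1−p) = 7p − 4; against C: (-6)p + 3(1−p) = −9p + 3.
Setting these equal: 7p − 4 = −9p + 3 ⇒ 16p = 7 ⇒ p = 7/16, and the value is (7)·(7/16) − 4 = -15/16.
For Player 2: with q = P(L), equating U's and D's payoffs gives 9q − 6 = −7q + 3 ⇒ q = 9/16.

-15/16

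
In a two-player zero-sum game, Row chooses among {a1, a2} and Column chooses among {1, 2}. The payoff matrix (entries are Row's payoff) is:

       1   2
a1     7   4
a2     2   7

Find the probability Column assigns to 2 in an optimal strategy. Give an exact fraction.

Row minima: a1 → 4, a2 → 2; maximin = 4.
Column maxima: 1 → 7, 2 → 7; minimax = 7.
4 ≠ 7, so there is no saddle point; optimal play is mixed.
Let Row play a1 with probability p. Expected payoff against 1: 7p + 2(1−p) = 5p + 2; against 2: 4p + 7(1−p) = −3p + 7.
Setting these equal: 5p + 2 = −3p + 7 ⇒ 8p = 5 ⇒ p = 5/8, and the value is (5)·(5/8) + 2 = 41/8.
For Column: with q = P(1), equating a1's and a2's payoffs gives 3q + 4 = −5q + 7 ⇒ q = 3/8.

5/8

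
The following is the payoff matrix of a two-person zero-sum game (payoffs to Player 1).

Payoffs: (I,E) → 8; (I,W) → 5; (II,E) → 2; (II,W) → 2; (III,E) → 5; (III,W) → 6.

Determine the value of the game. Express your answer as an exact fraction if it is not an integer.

23/4

Row minima: I → 5, II → 2, III → 5; maximin = 5.
Column maxima: E → 8, W → 6; minimax = 6.
5 ≠ 6, so there is no saddle point; optimal play is mixed.
II is strictly dominated by I, so Player 1 never plays it.
On the remaining 2×2 (I, III vs E, W):
Let Player 1 play I with probability p. Expected payoff against E: 8p + 5(1−p) = 3p + 5; against W: 5p + 6(1−p) = −p + 6.
Setting these equal: 3p + 5 = −p + 6 ⇒ 4p = 1 ⇒ p = 1/4, and the value is (3)·(1/4) + 5 = 23/4.
For Player 2: with q = P(E), equating I's and III's payoffs gives 3q + 5 = −q + 6 ⇒ q = 1/4.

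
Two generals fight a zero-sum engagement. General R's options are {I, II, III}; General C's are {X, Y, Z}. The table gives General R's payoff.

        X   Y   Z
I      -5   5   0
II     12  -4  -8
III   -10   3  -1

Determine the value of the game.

-8/5

Row minima: I → -5, II → -8, III → -10; maximin = -5.
Column maxima: X → 12, Y → 5, Z → 0; minimax = 0.
-5 ≠ 0, so there is no saddle point; optimal play is mixed.
III is strictly dominated by I, so General R never plays it.
Y is strictly dominated by Z (it gives General R strictly more in every row), so General C never plays it.
On the remaining 2×2 (I, II vs X, Z):
Let General R play I with probability p. Expected payoff against X: (-5)p + 12(1−p) = −17p + 12; against Z: 0p + (-8)(1−p) = 8p − 8.
Setting these equal: −17p + 12 = 8p − 8 ⇒ −25p = -20 ⇒ p = 4/5, and the value is (-17)·(4/5) + 12 = -8/5.
For General C: with q = P(X), equating I's and II's payoffs gives −5q = 20q − 8 ⇒ q = 8/25.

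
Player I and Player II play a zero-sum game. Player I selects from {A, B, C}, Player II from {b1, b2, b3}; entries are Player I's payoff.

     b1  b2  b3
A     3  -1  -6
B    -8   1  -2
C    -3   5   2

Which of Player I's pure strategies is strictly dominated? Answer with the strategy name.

C gives a strictly higher payoff than B against every column: -3 > -8, 5 > 1, 2 > -2.
So B is strictly dominated and Player I never plays it.

B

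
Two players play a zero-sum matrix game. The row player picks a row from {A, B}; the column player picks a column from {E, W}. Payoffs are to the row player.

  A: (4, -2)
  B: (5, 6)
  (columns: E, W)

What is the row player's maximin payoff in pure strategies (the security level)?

5

Row minima: A → -2, B → 5.
The best of these is 5.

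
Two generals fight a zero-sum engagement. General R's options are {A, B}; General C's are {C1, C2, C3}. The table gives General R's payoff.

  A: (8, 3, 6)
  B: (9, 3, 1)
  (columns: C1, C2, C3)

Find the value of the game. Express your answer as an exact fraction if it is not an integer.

Row minima: A → 3, B → 1; maximin = 3.
Column maxima: C1 → 9, C2 → 3, C3 → 6; minimax = 3.
Since maximin = minimax = 3, there is a saddle point and the value is 3.

3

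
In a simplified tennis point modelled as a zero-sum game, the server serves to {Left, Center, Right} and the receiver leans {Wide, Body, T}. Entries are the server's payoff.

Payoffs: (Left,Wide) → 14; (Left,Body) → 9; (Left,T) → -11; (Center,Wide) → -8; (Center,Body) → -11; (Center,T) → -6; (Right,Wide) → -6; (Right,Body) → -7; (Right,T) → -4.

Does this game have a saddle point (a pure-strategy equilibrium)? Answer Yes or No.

No

Row minima: Left → -11, Center → -11, Right → -7; maximin = -7.
Column maxima: Wide → 14, Body → 9, T → -4; minimax = -4.
-7 ≠ -4, so no pure-strategy equilibrium exists.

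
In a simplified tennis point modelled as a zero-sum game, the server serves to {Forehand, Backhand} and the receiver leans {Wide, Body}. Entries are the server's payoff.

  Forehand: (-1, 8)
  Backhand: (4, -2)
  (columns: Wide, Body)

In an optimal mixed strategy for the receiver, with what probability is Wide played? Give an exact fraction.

Row minima: Forehand → -1, Backhand → -2; maximin = -1.
Column maxima: Wide → 4, Body → 8; minimax = 4.
-1 ≠ 4, so there is no saddle point; optimal play is mixed.
Let the server play Forehand with probability p. Expected payoff against Wide: (-1)p + 4(1−p) = −5p + 4; against Body: 8p + (-2)(1−p) = 10p − 2.
Setting these equal: −5p + 4 = 10p − 2 ⇒ −15p = -6 ⇒ p = 2/5, and the value is (-5)·(2/5) + 4 = 2.
For the receiver: with q = P(Wide), equating Forehand's and Backhand's payoffs gives −9q + 8 = 6q − 2 ⇒ q = 2/3.

2/3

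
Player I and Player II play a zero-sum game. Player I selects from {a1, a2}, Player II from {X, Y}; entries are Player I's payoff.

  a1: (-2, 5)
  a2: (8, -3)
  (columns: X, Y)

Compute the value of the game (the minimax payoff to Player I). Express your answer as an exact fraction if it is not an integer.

Row minima: a1 → -2, a2 → -3; maximin = -2.
Column maxima: X → 8, Y → 5; minimax = 5.
-2 ≠ 5, so there is no saddle point; optimal play is mixed.
Let Player I play a1 with probability p. Expected payoff against X: (-2)p + 8(1−p) = −10p + 8; against Y: 5p + (-3)(1−p) = 8p − 3.
Setting these equal: −10p + 8 = 8p − 3 ⇒ −18p = -11 ⇒ p = 11/18, and the value is (-10)·(11/18) + 8 = 17/9.
For Player II: with q = P(X), equating a1's and a2's payoffs gives −7q + 5 = 11q − 3 ⇒ q = 4/9.

17/9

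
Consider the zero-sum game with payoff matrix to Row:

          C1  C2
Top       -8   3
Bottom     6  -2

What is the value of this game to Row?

2/19

Row minima: Top → -8, Bottom → -2; maximin = -2.
Column maxima: C1 → 6, C2 → 3; minimax = 3.
-2 ≠ 3, so there is no saddle point; optimal play is mixed.
Let Row play Top with probability p. Expected payoff against C1: (-8)p + 6(1−p) = −14p + 6; against C2: 3p + (-2)(1−p) = 5p − 2.
Setting these equal: −14p + 6 = 5p − 2 ⇒ −19p = -8 ⇒ p = 8/19, and the value is (-14)·(8/19) + 6 = 2/19.
For Column: with q = P(C1), equating Top's and Bottom's payoffs gives −11q + 3 = 8q − 2 ⇒ q = 5/19.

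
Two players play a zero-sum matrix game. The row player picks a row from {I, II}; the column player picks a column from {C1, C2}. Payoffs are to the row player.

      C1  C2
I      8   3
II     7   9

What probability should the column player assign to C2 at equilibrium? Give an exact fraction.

Row minima: I → 3, II → 7; maximin = 7.
Column maxima: C1 → 8, C2 → 9; minimax = 8.
7 ≠ 8, so there is no saddle point; optimal play is mixed.
Let the row player play I with probability p. Expected payoff against C1: 8p + 7(1−p) = p + 7; against C2: 3p + 9(1−p) = −6p + 9.
Setting these equal: p + 7 = −6p + 9 ⇒ 7p = 2 ⇒ p = 2/7, and the value is (1)·(2/7) + 7 = 51/7.
For the column player: with q = P(C1), equating I's and II's payoffs gives 5q + 3 = −2q + 9 ⇒ q = 6/7.

1/7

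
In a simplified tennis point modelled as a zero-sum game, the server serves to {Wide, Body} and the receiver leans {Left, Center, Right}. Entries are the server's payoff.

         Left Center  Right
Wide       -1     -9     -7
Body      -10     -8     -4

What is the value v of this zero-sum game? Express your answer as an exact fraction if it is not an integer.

-41/5

Row minima: Wide → -9, Body → -10; maximin = -9.
Column maxima: Left → -1, Center → -8, Right → -4; minimax = -8.
-9 ≠ -8, so there is no saddle point; optimal play is mixed.
Right is strictly dominated by Center (it gives the server strictly more in every row), so the receiver never plays it.
On the remaining 2×2 (Wide, Body vs Left, Center):
Let the server play Wide with probability p. Expected payoff against Left: (-1)p + (-10)(1−p) = 9p − 10; against Center: (-9)p + (-8)(1−p) = −p − 8.
Setting these equal: 9p − 10 = −p − 8 ⇒ 10p = 2 ⇒ p = 1/5, and the value is (9)·(1/5) − 10 = -41/5.
For the receiver: with q = P(Left), equating Wide's and Body's payoffs gives 8q − 9 = −2q − 8 ⇒ q = 1/10.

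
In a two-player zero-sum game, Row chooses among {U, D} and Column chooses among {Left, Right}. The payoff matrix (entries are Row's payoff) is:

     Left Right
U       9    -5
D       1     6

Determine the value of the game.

59/19

Row minima: U → -5, D → 1; maximin = 1.
Column maxima: Left → 9, Right → 6; minimax = 6.
1 ≠ 6, so there is no saddle point; optimal play is mixed.
Let Row play U with probability p. Expected payoff against Left: 9p + 1(1−p) = 8p + 1; against Right: (-5)p + 6(1−p) = −11p + 6.
Setting these equal: 8p + 1 = −11p + 6 ⇒ 19p = 5 ⇒ p = 5/19, and the value is (8)·(5/19) + 1 = 59/19.
For Column: with q = P(Left), equating U's and D's payoffs gives 14q − 5 = −5q + 6 ⇒ q = 11/19.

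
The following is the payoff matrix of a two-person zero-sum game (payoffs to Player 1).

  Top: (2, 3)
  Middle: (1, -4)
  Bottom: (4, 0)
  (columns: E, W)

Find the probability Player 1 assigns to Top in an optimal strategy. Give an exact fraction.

4/5

Row minima: Top → 2, Middle → -4, Bottom → 0; maximin = 2.
Column maxima: E → 4, W → 3; minimax = 3.
2 ≠ 3, so there is no saddle point; optimal play is mixed.
Middle is strictly dominated by Top, so Player 1 never plays it.
On the remaining 2×2 (Top, Bottom vs E, W):
Let Player 1 play Top with probability p. Expected payoff against E: 2p + 4(1−p) = −2p + 4; against W: 3p + 0(1−p) = 3p.
Setting these equal: −2p + 4 = 3p ⇒ −5p = -4 ⇒ p = 4/5, and the value is (-2)·(4/5) + 4 = 12/5.
For Player 2: with q = P(E), equating Top's and Bottom's payoffs gives −q + 3 = 4q ⇒ q = 3/5.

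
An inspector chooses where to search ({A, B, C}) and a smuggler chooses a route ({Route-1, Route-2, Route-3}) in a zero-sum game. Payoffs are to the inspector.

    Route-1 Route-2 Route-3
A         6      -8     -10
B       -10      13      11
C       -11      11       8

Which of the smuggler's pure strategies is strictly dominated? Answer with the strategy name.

Route-3 holds the inspector's payoff strictly below Route-2 in every row: -10 < -8, 11 < 13, 8 < 11.
So Route-2 is strictly dominated for the smuggler.

Route-2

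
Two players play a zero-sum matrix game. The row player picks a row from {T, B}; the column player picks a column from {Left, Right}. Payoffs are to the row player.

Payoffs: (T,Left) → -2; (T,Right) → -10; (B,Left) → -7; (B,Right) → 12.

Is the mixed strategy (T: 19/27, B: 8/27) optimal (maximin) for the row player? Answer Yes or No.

Against Left this mix gives (19/27)·(-2) + (8/27)·(-7) = -94/27.
Against Right this mix gives (19/27)·(-10) + (8/27)·12 = -94/27.
All of the column player's active replies (Left, Right) yield -94/27, and no column does worse for the row player. The mix makes the column player indifferent and guarantees -94/27, so it is optimal.

Yes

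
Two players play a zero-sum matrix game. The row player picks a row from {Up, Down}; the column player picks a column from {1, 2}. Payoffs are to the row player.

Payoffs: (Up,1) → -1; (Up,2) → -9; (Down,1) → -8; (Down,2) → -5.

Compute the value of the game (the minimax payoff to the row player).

-67/11

Row minima: Up → -9, Down → -8; maximin = -8.
Column maxima: 1 → -1, 2 → -5; minimax = -5.
-8 ≠ -5, so there is no saddle point; optimal play is mixed.
Let the row player play Up with probability p. Expected payoff against 1: (-1)p + (-8)(1−p) = 7p − 8; against 2: (-9)p + (-5)(1−p) = −4p − 5.
Setting these equal: 7p − 8 = −4p − 5 ⇒ 11p = 3 ⇒ p = 3/11, and the value is (7)·(3/11) − 8 = -67/11.
For the column player: with q = P(1), equating Up's and Down's payoffs gives 8q − 9 = −3q − 5 ⇒ q = 4/11.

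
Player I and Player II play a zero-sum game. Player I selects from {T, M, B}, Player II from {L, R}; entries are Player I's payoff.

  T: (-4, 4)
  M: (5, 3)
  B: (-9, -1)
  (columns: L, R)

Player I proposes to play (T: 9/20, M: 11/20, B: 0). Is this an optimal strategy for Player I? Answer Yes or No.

No

Against L this mix gives (9/20)·(-4) + (11/20)·5 = 19/20.
Against R this mix gives (9/20)·4 + (11/20)·3 = 69/20.
Player II will play L, holding Player I to 19/20. Shifting weight toward the row that does better against L would raise this floor (the equalizing mix achieves 16/5 against both L and R), so the proposed strategy is not optimal.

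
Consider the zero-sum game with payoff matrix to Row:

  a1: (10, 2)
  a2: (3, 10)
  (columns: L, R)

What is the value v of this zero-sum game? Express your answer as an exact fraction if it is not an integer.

Row minima: a1 → 2, a2 → 3; maximin = 3.
Column maxima: L → 10, R → 10; minimax = 10.
3 ≠ 10, so there is no saddle point; optimal play is mixed.
Let Row play a1 with probability p. Expected payoff against L: 10p + 3(1−p) = 7p + 3; against R: 2p + 10(1−p) = −8p + 10.
Setting these equal: 7p + 3 = −8p + 10 ⇒ 15p = 7 ⇒ p = 7/15, and the value is (7)·(7/15) + 3 = 94/15.
For Column: with q = P(L), equating a1's and a2's payoffs gives 8q + 2 = −7q + 10 ⇒ q = 8/15.

94/15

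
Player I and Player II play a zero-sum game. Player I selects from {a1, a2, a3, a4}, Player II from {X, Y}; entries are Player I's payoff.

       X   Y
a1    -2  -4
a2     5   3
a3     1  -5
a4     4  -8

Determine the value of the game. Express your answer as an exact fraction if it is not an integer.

3

Row minima: a1 → -4, a2 → 3, a3 → -5, a4 → -8; maximin = 3.
Column maxima: X → 5, Y → 3; minimax = 3.
Since maximin = minimax = 3, there is a saddle point and the value is 3.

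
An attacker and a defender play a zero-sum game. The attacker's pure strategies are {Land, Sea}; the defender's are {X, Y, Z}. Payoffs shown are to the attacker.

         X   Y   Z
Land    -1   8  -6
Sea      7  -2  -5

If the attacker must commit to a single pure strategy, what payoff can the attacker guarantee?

-5

Row minima: Land → -6, Sea → -5.
The best of these is -5.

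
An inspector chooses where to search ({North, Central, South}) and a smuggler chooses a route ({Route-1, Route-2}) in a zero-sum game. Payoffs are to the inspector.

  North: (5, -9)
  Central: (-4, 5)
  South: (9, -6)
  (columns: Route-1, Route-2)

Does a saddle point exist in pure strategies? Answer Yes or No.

Row minima: North → -9, Central → -4, South → -6; maximin = -4.
Column maxima: Route-1 → 9, Route-2 → 5; minimax = 5.
-4 ≠ 5, so no pure-strategy equilibrium exists.

No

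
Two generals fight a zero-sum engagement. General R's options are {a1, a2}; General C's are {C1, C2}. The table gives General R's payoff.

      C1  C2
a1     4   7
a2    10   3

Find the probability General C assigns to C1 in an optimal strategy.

Row minima: a1 → 4, a2 → 3; maximin = 4.
Column maxima: C1 → 10, C2 → 7; minimax = 7.
4 ≠ 7, so there is no saddle point; optimal play is mixed.
Let General R play a1 with probability p. Expected payoff against C1: 4p + 10(1−p) = −6p + 10; against C2: 7p + 3(1−p) = 4p + 3.
Setting these equal: −6p + 10 = 4p + 3 ⇒ −10p = -7 ⇒ p = 7/10, and the value is (-6)·(7/10) + 10 = 29/5.
For General C: with q = P(C1), equating a1's and a2's payoffs gives −3q + 7 = 7q + 3 ⇒ q = 2/5.

2/5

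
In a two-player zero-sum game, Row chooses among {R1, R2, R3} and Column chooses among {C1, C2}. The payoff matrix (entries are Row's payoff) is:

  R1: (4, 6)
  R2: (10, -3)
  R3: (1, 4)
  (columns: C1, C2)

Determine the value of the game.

Row minima: R1 → 4, R2 → -3, R3 → 1; maximin = 4.
Column maxima: C1 → 10, C2 → 6; minimax = 6.
4 ≠ 6, so there is no saddle point; optimal play is mixed.
R3 is strictly dominated by R1, so Row never plays it.
On the remaining 2×2 (R1, R2 vs C1, C2):
Let Row play R1 with probability p. Expected payoff against C1: 4p + 10(1−p) = −6p + 10; against C2: 6p + (-3)(1−p) = 9p − 3.
Setting these equal: −6p + 10 = 9p − 3 ⇒ −15p = -13 ⇒ p = 13/15, and the value is (-6)·(13/15) + 10 = 24/5.
For Column: with q = P(C1), equating R1's and R2's payoffs gives −2q + 6 = 13q − 3 ⇒ q = 3/5.

24/5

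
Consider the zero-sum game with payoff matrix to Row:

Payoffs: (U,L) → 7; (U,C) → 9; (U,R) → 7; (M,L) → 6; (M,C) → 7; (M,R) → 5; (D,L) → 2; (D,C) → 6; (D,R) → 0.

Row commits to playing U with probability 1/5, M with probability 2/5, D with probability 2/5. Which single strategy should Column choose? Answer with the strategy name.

R

If Column plays L, Row's expected payoff is (1/5)·7 + (2/5)·6 + (2/5)·2 = 23/5.
If Column plays C, Row's expected payoff is (1/5)·9 + (2/5)·7 + (2/5)·6 = 7.
If Column plays R, Row's expected payoff is (1/5)·7 + (2/5)·5 + (2/5)·0 = 17/5.
Column minimizes Row's payoff; the smallest is 17/5, so the best response is R.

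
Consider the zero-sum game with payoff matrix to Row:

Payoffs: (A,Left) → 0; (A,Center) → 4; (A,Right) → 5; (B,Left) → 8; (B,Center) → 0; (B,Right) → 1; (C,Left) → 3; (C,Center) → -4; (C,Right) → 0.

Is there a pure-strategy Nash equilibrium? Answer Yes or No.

No

Row minima: A → 0, B → 0, C → -4; maximin = 0.
Column maxima: Left → 8, Center → 4, Right → 5; minimax = 4.
0 ≠ 4, so no pure-strategy equilibrium exists.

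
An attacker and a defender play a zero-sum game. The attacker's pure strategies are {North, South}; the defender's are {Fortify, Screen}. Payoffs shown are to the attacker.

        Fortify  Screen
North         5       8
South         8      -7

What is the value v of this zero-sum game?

11/2

Row minima: North → 5, South → -7; maximin = 5.
Column maxima: Fortify → 8, Screen → 8; minimax = 8.
5 ≠ 8, so there is no saddle point; optimal play is mixed.
Let the attacker play North with probability p. Expected payoff against Fortify: 5p + 8(1−p) = −3p + 8; against Screen: 8p + (-7)(1−p) = 15p − 7.
Setting these equal: −3p + 8 = 15p − 7 ⇒ −18p = -15 ⇒ p = 5/6, and the value is (-3)·(5/6) + 8 = 11/2.
For the defender: with q = P(Fortify), equating North's and South's payoffs gives −3q + 8 = 15q − 7 ⇒ q = 5/6.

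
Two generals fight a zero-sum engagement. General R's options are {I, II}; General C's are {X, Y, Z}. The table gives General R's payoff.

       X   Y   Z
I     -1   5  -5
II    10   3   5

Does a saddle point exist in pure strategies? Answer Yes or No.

No

Row minima: I → -5, II → 3; maximin = 3.
Column maxima: X → 10, Y → 5, Z → 5; minimax = 5.
3 ≠ 5, so no pure-strategy equilibrium exists.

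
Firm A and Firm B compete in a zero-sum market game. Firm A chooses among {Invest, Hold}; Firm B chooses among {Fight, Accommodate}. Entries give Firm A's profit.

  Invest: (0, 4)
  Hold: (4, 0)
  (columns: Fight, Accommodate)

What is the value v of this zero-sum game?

2

Row minima: Invest → 0, Hold → 0; maximin = 0.
Column maxima: Fight → 4, Accommodate → 4; minimax = 4.
0 ≠ 4, so there is no saddle point; optimal play is mixed.
Let Firm A play Invest with probability p. Expected payoff against Fight: 0p + 4(1−p) = −4p + 4; against Accommodate: 4p + 0(1−p) = 4p.
Setting these equal: −4p + 4 = 4p ⇒ −8p = -4 ⇒ p = 1/2, and the value is (-4)·(1/2) + 4 = 2.
For Firm B: with q = P(Fight), equating Invest's and Hold's payoffs gives −4q + 4 = 4q ⇒ q = 1/2.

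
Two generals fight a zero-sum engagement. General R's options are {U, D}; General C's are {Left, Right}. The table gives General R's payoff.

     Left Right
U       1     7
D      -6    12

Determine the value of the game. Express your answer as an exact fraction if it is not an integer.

1

Row minima: U → 1, D → -6; maximin = 1.
Column maxima: Left → 1, Right → 12; minimax = 1.
Since maximin = minimax = 1, there is a saddle point and the value is 1.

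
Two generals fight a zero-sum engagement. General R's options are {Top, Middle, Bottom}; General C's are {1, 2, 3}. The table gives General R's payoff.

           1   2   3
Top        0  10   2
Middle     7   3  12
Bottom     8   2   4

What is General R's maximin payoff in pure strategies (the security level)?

Row minima: Top → 0, Middle → 3, Bottom → 2.
The best of these is 3.

3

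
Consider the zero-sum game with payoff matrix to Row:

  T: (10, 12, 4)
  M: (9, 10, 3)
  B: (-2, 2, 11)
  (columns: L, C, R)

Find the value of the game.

Row minima: T → 4, M → 3, B → -2; maximin = 4.
Column maxima: L → 10, C → 12, R → 11; minimax = 10.
4 ≠ 10, so there is no saddle point; optimal play is mixed.
M is strictly dominated by T, so Row never plays it.
C is strictly dominated by L (it gives Row strictly more in every row), so Column never plays it.
On the remaining 2×2 (T, B vs L, R):
Let Row play T with probability p. Expected payoff against L: 10p + (-2)(1−p) = 12p − 2; against R: 4p + 11(1−p) = −7p + 11.
Setting these equal: 12p − 2 = −7p + 11 ⇒ 19p = 13 ⇒ p = 13/19, and the value is (12)·(13/19) − 2 = 118/19.
For Column: with q = P(L), equating T's and B's payoffs gives 6q + 4 = −13q + 11 ⇒ q = 7/19.

118/19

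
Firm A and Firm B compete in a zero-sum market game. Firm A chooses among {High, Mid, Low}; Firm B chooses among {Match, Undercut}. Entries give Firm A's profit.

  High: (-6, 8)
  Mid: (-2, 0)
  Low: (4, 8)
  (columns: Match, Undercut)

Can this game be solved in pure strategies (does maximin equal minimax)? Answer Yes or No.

Row minima: High → -6, Mid → -2, Low → 4; maximin = 4.
Column maxima: Match → 4, Undercut → 8; minimax = 4.
maximin = minimax = 4, so a saddle point exists.

Yes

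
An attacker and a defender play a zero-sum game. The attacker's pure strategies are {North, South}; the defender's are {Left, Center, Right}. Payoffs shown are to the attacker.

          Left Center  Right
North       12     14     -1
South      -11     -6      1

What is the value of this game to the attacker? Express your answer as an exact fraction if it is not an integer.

1/25

Row minima: North → -1, South → -11; maximin = -1.
Column maxima: Left → 12, Center → 14, Right → 1; minimax = 1.
-1 ≠ 1, so there is no saddle point; optimal play is mixed.
Center is strictly dominated by Left (it gives the attacker strictly more in every row), so the defender never plays it.
On the remaining 2×2 (North, South vs Left, Right):
Let the attacker play North with probability p. Expected payoff against Left: 12p + (-11)(1−p) = 23p − 11; against Right: (-1)p + 1(1−p) = −2p + 1.
Setting these equal: 23p − 11 = −2p + 1 ⇒ 25p = 12 ⇒ p = 12/25, and the value is (23)·(12/25) − 11 = 1/25.
For the defender: with q = P(Left), equating North's and South's payoffs gives 13q − 1 = −12q + 1 ⇒ q = 2/25.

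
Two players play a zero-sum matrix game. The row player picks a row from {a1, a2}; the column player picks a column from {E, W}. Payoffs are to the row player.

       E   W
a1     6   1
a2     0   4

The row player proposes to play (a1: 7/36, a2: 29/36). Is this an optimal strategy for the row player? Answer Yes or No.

Against E this mix gives (7/36)·6 + (29/36)·0 = 7/6.
Against W this mix gives (7/36)·1 + (29/36)·4 = 41/12.
The column player will play E, holding the row player to 7/6. Shifting weight toward the row that does better against E would raise this floor (the equalizing mix achieves 8/3 against both E and W), so the proposed strategy is not optimal.

No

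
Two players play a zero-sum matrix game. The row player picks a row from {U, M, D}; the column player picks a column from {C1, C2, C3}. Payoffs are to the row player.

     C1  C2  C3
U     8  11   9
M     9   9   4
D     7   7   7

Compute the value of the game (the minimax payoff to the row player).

Row minima: U → 8, M → 4, D → 7; maximin = 8.
Column maxima: C1 → 9, C2 → 11, C3 → 9; minimax = 9.
8 ≠ 9, so there is no saddle point; optimal play is mixed.
D is strictly dominated by U, so the row player never plays it.
With D eliminated, C2 is strictly dominated by C3 (it gives the row player strictly more in every remaining row), so the column player never plays it.
On the remaining 2×2 (U, M vs C1, C3):
Let the row player play U with probability p. Expected payoff against C1: 8p + 9(1−p) = −p + 9; against C3: 9p + 4(1−p) = 5p + 4.
Setting these equal: −p + 9 = 5p + 4 ⇒ −6p = -5 ⇒ p = 5/6, and the value is (-1)·(5/6) + 9 = 49/6.
For the column player: with q = P(C1), equating U's and M's payoffs gives −q + 9 = 5q + 4 ⇒ q = 5/6.

49/6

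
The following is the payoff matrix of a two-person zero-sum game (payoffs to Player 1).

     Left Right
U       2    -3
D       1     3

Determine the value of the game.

9/7

Row minima: U → -3, D → 1; maximin = 1.
Column maxima: Left → 2, Right → 3; minimax = 2.
1 ≠ 2, so there is no saddle point; optimal play is mixed.
Let Player 1 play U with probability p. Expected payoff against Left: 2p + 1(1−p) = p + 1; against Right: (-3)p + 3(1−p) = −6p + 3.
Setting these equal: p + 1 = −6p + 3 ⇒ 7p = 2 ⇒ p = 2/7, and the value is (1)·(2/7) + 1 = 9/7.
For Player 2: with q = P(Left), equating U's and D's payoffs gives 5q − 3 = −2q + 3 ⇒ q = 6/7.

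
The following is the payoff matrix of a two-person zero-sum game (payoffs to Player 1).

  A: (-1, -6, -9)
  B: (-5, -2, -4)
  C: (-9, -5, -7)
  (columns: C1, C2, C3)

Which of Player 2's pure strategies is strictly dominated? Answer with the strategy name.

C2

C3 holds Player 1's payoff strictly below C2 in every row: -9 < -6, -4 < -2, -7 < -5.
So C2 is strictly dominated for Player 2.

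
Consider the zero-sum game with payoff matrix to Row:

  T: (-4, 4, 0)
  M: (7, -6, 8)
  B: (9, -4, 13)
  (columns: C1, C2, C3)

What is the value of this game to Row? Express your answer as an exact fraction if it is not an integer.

Row minima: T → -4, M → -6, B → -4; maximin = -4.
Column maxima: C1 → 9, C2 → 4, C3 → 13; minimax = 4.
-4 ≠ 4, so there is no saddle point; optimal play is mixed.
M is strictly dominated by B, so Row never plays it.
C3 is strictly dominated by C1 (it gives Row strictly more in every row), so Column never plays it.
On the remaining 2×2 (T, B vs C1, C2):
Let Row play T with probability p. Expected payoff against C1: (-4)p + 9(1−p) = −13p + 9; against C2: 4p + (-4)(1−p) = 8p − 4.
Setting these equal: −13p + 9 = 8p − 4 ⇒ −21p = -13 ⇒ p = 13/21, and the value is (-13)·(13/21) + 9 = 20/21.
For Column: with q = P(C1), equating T's and B's payoffs gives −8q + 4 = 13q − 4 ⇒ q = 8/21.

20/21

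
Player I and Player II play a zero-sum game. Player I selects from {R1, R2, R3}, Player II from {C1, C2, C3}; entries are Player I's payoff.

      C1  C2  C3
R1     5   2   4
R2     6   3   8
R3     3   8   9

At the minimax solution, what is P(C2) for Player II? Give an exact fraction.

Row minima: R1 → 2, R2 → 3, R3 → 3; maximin = 3.
Column maxima: C1 → 6, C2 → 8, C3 → 9; minimax = 6.
3 ≠ 6, so there is no saddle point; optimal play is mixed.
R1 is strictly dominated by R2, so Player I never plays it.
With R1 eliminated, C3 is strictly dominated by C1 (it gives Player I strictly more in every remaining row), so Player II never plays it.
On the remaining 2×2 (R2, R3 vs C1, C2):
Let Player I play R2 with probability p. Expected payoff against C1: 6p + 3(1−p) = 3p + 3; against C2: 3p + 8(1−p) = −5p + 8.
Setting these equal: 3p + 3 = −5p + 8 ⇒ 8p = 5 ⇒ p = 5/8, and the value is (3)·(5/8) + 3 = 39/8.
For Player II: with q = P(C1), equating R2's and R3's payoffs gives 3q + 3 = −5q + 8 ⇒ q = 5/8.

3/8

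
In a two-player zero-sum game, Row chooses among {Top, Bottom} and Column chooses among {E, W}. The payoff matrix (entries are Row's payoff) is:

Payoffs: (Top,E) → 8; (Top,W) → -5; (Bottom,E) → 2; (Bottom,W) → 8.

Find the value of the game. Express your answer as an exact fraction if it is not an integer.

Row minima: Top → -5, Bottom → 2; maximin = 2.
Column maxima: E → 8, W → 8; minimax = 8.
2 ≠ 8, so there is no saddle point; optimal play is mixed.
Let Row play Top with probability p. Expected payoff against E: 8p + 2(1−p) = 6p + 2; against W: (-5)p + 8(1−p) = −13p + 8.
Setting these equal: 6p + 2 = −13p + 8 ⇒ 19p = 6 ⇒ p = 6/19, and the value is (6)·(6/19) + 2 = 74/19.
For Column: with q = P(E), equating Top's and Bottom's payoffs gives 13q − 5 = −6q + 8 ⇒ q = 13/19.

74/19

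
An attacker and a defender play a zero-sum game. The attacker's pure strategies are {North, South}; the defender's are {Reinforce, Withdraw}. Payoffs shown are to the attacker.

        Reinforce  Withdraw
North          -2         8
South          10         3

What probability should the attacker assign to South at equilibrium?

10/17

Row minima: North → -2, South → 3; maximin = 3.
Column maxima: Reinforce → 10, Withdraw → 8; minimax = 8.
3 ≠ 8, so there is no saddle point; optimal play is mixed.
Let the attacker play North with probability p. Expected payoff against Reinforce: (-2)p + 10(1−p) = −12p + 10; against Withdraw: 8p + 3(1−p) = 5p + 3.
Setting these equal: −12p + 10 = 5p + 3 ⇒ −17p = -7 ⇒ p = 7/17, and the value is (-12)·(7/17) + 10 = 86/17.
For the defender: with q = P(Reinforce), equating North's and South's payoffs gives −10q + 8 = 7q + 3 ⇒ q = 5/17.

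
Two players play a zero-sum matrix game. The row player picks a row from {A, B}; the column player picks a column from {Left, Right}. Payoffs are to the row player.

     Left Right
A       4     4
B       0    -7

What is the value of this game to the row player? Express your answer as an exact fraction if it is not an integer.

Row minima: A → 4, B → -7; maximin = 4.
Column maxima: Left → 4, Right → 4; minimax = 4.
Since maximin = minimax = 4, there is a saddle point and the value is 4.

4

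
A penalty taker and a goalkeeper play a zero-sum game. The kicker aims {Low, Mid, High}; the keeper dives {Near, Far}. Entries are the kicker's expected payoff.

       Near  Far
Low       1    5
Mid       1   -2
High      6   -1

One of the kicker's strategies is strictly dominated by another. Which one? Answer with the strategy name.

Mid

High gives a strictly higher payoff than Mid against every column: 6 > 1, -1 > -2.
So Mid is strictly dominated and the kicker never plays it.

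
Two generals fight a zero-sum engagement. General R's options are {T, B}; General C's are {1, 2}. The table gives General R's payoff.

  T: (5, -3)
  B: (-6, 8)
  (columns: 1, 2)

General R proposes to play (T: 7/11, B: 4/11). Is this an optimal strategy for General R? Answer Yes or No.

Yes

Against 1 this mix gives (7/11)·5 + (4/11)·(-6) = 1.
Against 2 this mix gives (7/11)·(-3) + (4/11)·8 = 1.
All of General C's active replies (1, 2) yield 1, and no column does worse for General R. The mix makes General C indifferent and guarantees 1, so it is optimal.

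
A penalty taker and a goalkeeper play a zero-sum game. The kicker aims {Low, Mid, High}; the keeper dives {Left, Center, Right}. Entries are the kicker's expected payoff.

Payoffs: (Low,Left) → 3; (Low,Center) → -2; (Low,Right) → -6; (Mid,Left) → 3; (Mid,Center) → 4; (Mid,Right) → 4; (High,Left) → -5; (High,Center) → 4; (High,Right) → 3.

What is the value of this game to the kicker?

3

Row minima: Low → -6, Mid → 3, High → -5; maximin = 3.
Column maxima: Left → 3, Center → 4, Right → 4; minimax = 3.
Since maximin = minimax = 3, there is a saddle point and the value is 3.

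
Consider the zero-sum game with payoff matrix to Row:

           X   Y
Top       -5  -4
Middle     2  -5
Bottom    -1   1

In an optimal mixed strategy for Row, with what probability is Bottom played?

7/9

Row minima: Top → -5, Middle → -5, Bottom → -1; maximin = -1.
Column maxima: X → 2, Y → 1; minimax = 1.
-1 ≠ 1, so there is no saddle point; optimal play is mixed.
Top is strictly dominated by Bottom, so Row never plays it.
On the remaining 2×2 (Middle, Bottom vs X, Y):
Let Row play Middle with probability p. Expected payoff against X: 2p + (-1)(1−p) = 3p − 1; against Y: (-5)p + 1(1−p) = −6p + 1.
Setting these equal: 3p − 1 = −6p + 1 ⇒ 9p = 2 ⇒ p = 2/9, and the value is (3)·(2/9) − 1 = -1/3.
For Column: with q = P(X), equating Middle's and Bottom's payoffs gives 7q − 5 = −2q + 1 ⇒ q = 2/3.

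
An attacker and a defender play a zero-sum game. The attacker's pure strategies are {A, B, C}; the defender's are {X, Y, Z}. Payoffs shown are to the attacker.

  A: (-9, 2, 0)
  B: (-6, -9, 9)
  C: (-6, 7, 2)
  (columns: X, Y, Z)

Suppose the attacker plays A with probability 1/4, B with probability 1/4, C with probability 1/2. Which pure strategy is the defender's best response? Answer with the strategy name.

X

If the defender plays X, the attacker's expected payoff is (1/4)·(-9) + (1/4)·(-6) + (1/2)·(-6) = -27/4.
If the defender plays Y, the attacker's expected payoff is (1/4)·2 + (1/4)·(-9) + (1/2)·7 = 7/4.
If the defender plays Z, the attacker's expected payoff is (1/4)·0 + (1/4)·9 + (1/2)·2 = 13/4.
The defender minimizes the attacker's payoff; the smallest is -27/4, so the best response is X.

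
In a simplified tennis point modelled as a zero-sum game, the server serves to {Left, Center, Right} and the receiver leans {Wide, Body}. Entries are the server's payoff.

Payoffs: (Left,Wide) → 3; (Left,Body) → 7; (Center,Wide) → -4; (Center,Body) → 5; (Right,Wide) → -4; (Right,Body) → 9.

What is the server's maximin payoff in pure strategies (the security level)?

3

Row minima: Left → 3, Center → -4, Right → -4.
The best of these is 3.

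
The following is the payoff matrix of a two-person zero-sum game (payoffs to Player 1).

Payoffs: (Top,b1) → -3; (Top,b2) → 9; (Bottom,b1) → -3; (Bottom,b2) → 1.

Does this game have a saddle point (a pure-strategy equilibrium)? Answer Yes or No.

Yes

Row minima: Top → -3, Bottom → -3; maximin = -3.
Column maxima: b1 → -3, b2 → 9; minimax = -3.
maximin = minimax = -3, so a saddle point exists.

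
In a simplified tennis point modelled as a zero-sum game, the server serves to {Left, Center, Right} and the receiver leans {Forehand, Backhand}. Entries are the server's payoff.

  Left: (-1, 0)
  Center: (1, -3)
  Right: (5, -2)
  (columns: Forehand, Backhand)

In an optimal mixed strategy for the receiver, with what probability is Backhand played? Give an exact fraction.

Row minima: Left → -1, Center → -3, Right → -2; maximin = -1.
Column maxima: Forehand → 5, Backhand → 0; minimax = 0.
-1 ≠ 0, so there is no saddle point; optimal play is mixed.
Center is strictly dominated by Right, so the server never plays it.
On the remaining 2×2 (Left, Right vs Forehand, Backhand):
Let the server play Left with probability p. Expected payoff against Forehand: (-1)p + 5(1−p) = −6p + 5; against Backhand: 0p + (-2)(1−p) = 2p − 2.
Setting these equal: −6p + 5 = 2p − 2 ⇒ −8p = -7 ⇒ p = 7/8, and the value is (-6)·(7/8) + 5 = -1/4.
For the receiver: with q = P(Forehand), equating Left's and Right's payoffs gives −q = 7q − 2 ⇒ q = 1/4.

3/4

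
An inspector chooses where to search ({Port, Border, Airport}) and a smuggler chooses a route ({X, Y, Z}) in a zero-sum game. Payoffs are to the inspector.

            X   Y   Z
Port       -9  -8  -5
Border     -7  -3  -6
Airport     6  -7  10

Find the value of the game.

Row minima: Port → -9, Border → -7, Airport → -7; maximin = -7.
Column maxima: X → 6, Y → -3, Z → 10; minimax = -3.
-7 ≠ -3, so there is no saddle point; optimal play is mixed.
Port is strictly dominated by Airport, so the inspector never plays it.
Z is strictly dominated by X (it gives the inspector strictly more in every row), so the smuggler never plays it.
On the remaining 2×2 (Border, Airport vs X, Y):
Let the inspector play Border with probability p. Expected payoff against X: (-7)p + 6(1−p) = −13p + 6; against Y: (-3)p + (-7)(1−p) = 4p − 7.
Setting these equal: −13p + 6 = 4p − 7 ⇒ −17p = -13 ⇒ p = 13/17, and the value is (-13)·(13/17) + 6 = -67/17.
For the smuggler: with q = P(X), equating Border's and Airport's payoffs gives −4q − 3 = 13q − 7 ⇒ q = 4/17.

-67/17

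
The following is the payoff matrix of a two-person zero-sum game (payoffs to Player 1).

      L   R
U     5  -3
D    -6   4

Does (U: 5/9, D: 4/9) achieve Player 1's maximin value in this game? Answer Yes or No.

Against L this mix gives (5/9)·5 + (4/9)·(-6) = 1/9.
Against R this mix gives (5/9)·(-3) + (4/9)·4 = 1/9.
All of Player 2's active replies (L, R) yield 1/9, and no column does worse for Player 1. The mix makes Player 2 indifferent and guarantees 1/9, so it is optimal.

Yes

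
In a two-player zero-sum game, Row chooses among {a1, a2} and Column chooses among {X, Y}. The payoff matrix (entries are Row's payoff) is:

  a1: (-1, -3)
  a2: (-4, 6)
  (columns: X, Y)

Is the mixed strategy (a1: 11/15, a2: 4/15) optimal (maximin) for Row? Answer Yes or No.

Against X this mix gives (11/15)·(-1) + (4/15)·(-4) = -9/5.
Against Y this mix gives (11/15)·(-3) + (4/15)·6 = -3/5.
Column will play X, holding Row to -9/5. Shifting weight toward the row that does better against X would raise this floor (the equalizing mix achieves -3/2 against both X and Y), so the proposed strategy is not optimal.

No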